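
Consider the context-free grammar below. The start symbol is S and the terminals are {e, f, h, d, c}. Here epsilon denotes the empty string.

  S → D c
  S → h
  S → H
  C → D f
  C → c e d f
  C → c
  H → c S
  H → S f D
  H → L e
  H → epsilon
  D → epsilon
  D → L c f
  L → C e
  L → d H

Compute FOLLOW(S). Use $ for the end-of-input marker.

FIRST(S): from S→D c we get {c, d, f}; from S→h we get {h}; from S→H we get {epsilon, c, d, f, h}. So FIRST(S) = {epsilon, c, d, f, h}.
FIRST(C): from C→D f we get {c, d, f}; from C→c e d f we get {c}; from C→c we get {c}. So FIRST(C) = {c, d, f}.
FIRST(L): from L→C e we get {c, d, f}; from L→d H we get {d}. So FIRST(L) = {c, d, f}.
FIRST(H): from H→c S we get {c}; from H→S f D we get {c, d, f, h}; from H→L e we get {c, d, f}; from H→epsilon we get {epsilon}. So FIRST(H) = {epsilon, c, d, f, h}.
FIRST(D): from D→epsilon we get {epsilon}; from D→L c f we get {c, d, f}. So FIRST(D) = {epsilon, c, d, f}.
FOLLOW(S) includes $ since S is the start symbol.
FOLLOW(C): in L→C e, C is followed by e with FIRST {e}. Thus FOLLOW(C) = {e}.
FOLLOW(L): in H→L e, L is followed by e with FIRST {e}; in D→L c f, L is followed by c f with FIRST {c}. Thus FOLLOW(L) = {c, e}.
FOLLOW(S): in H→c S, the suffix after S is empty, so FOLLOW(S) ⊇ FOLLOW(H) = {$, c, e, f}; in H→S f D, S is followed by f D with FIRST {f}. Thus FOLLOW(S) = {$, c, e, f}.
FOLLOW(H): in S→H, the suffix after H is empty, so FOLLOW(H) ⊇ FOLLOW(S) = {$, c, e, f}; in L→d H, the suffix after H is empty, so FOLLOW(H) ⊇ FOLLOW(L) = {c, e}. Thus FOLLOW(H) = {$, c, e, f}.
FOLLOW(D): in S→D c, D is followed by c with FIRST {c}; in C→D f, D is followed by f with FIRST {f}; in H→S f D, the suffix after D is empty, so FOLLOW(D) ⊇ FOLLOW(H) = {$, c, e, f}. Thus FOLLOW(D) = {$, c, e, f}.

{$, c, e, f}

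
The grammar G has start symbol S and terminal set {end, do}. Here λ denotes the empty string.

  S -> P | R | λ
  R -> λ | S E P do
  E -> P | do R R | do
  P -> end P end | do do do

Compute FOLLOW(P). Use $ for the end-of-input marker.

{$, do, end}

FIRST(P): from P->end P end we get {end}; from P->do do do we get {do}. So FIRST(P) = {do, end}.
FIRST(E): from E->P we get {do, end}; from E->do R R we get {do}; from E->do we get {do}. So FIRST(E) = {do, end}.
FIRST(S): from S->P we get {do, end}; from S->R we get {λ, do, end}; from S->λ we get {λ}. So FIRST(S) = {λ, do, end}.
FIRST(R): from R->λ we get {λ}; from R->S E P do we get {do, end}. So FIRST(R) = {λ, do, end}.
FOLLOW(S) includes $ since S is the start symbol.
FOLLOW(S): in R->S E P do, S is followed by E P do with FIRST {do, end}. Thus FOLLOW(S) = {$, do, end}.
FOLLOW(E): in R->S E P do, E is followed by P do with FIRST {do, end}. Thus FOLLOW(E) = {do, end}.
FOLLOW(R): in S->R, the suffix after R is empty, so FOLLOW(R) ⊇ FOLLOW(S) = {$, do, end}; in E->do R R (occurrence 1), R is followed by R with FIRST {λ, do, end}; in E->do R R (occurrence 1), the suffix after R is nullable, so FOLLOW(R) ⊇ FOLLOW(E) = {do, end}; in E->do R R (occurrence 2), the suffix after R is empty, so FOLLOW(R) ⊇ FOLLOW(E) = {do, end}. Thus FOLLOW(R) = {$, do, end}.
FOLLOW(P): in S->P, the suffix after P is empty, so FOLLOW(P) ⊇ FOLLOW(S) = {$, do, end}; in R->S E P do, P is followed by do with FIRST {do}; in E->P, the suffix after P is empty, so FOLLOW(P) ⊇ FOLLOW(E) = {do, end}; in P->end P end, P is followed by end with FIRST {end}. Thus FOLLOW(P) = {$, do, end}.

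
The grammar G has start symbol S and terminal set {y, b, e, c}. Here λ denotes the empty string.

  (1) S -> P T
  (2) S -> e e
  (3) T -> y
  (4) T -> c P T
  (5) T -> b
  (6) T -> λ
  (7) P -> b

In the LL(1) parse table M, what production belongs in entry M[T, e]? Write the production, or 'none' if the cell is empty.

FIRST(T): from T->y we get {y}; from T->c P T we get {c}; from T->b we get {b}; from T->λ we get {λ}. So FIRST(T) = {λ, b, c, y}.
FIRST(P): from P->b we get {b}. So FIRST(P) = {b}.
FIRST(S): from S->P T we get {b}; from S->e e we get {e}. So FIRST(S) = {b, e}.
FOLLOW(S) includes $ since S is the start symbol.
FOLLOW(S): S appears on no right-hand side. Thus FOLLOW(S) = {$}.
FOLLOW(T): in S->P T, the suffix after T is empty, so FOLLOW(T) ⊇ FOLLOW(S) = {$}; in T->c P T, the suffix after T is empty (adds nothing new). Thus FOLLOW(T) = {$}.
For T -> y: FIRST(y) = {y}, so it goes in M[T, t] for t ∈ {y}.
For T -> c P T: FIRST(c P T) = {c}, so it goes in M[T, t] for t ∈ {c}.
For T -> b: FIRST(b) = {b}, so it goes in M[T, t] for t ∈ {b}.
For T -> λ: FIRST(λ) = {λ}, so it goes in M[T, t] for t ∈ {}; since λ ∈ FIRST, also for every t ∈ FOLLOW(T) = {$}.
None of these place a production in M[T, e].

none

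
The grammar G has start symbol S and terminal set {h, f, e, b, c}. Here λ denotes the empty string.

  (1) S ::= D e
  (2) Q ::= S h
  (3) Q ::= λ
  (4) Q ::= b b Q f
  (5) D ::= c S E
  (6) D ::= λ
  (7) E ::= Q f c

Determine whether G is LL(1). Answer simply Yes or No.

FIRST(S) = {c, e}
FIRST(Q) = {λ, b, c, e}
FIRST(D) = {λ, c}
FIRST(E) = {b, c, e, f}
FOLLOW(S) = {$, b, c, e, f, h}
FOLLOW(Q) = {f}
FOLLOW(D) = {e}
FOLLOW(E) = {e}
Each cell of M receives at most one production.

Yes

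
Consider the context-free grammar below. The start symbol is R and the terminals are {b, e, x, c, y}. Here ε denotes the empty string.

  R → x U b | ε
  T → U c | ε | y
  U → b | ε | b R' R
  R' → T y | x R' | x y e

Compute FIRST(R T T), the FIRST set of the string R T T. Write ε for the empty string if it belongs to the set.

FIRST(R) = {ε, x}
FIRST(U) = {ε, b}
FIRST(T) = {ε, b, c, y}  (via U c)
FIRST(R') = {b, c, x, y}  (via T y)
FIRST(R T T): take FIRST of each symbol in turn, carrying on past any symbol whose FIRST contains ε; result {ε, b, c, x, y}.

{ε, b, c, x, y}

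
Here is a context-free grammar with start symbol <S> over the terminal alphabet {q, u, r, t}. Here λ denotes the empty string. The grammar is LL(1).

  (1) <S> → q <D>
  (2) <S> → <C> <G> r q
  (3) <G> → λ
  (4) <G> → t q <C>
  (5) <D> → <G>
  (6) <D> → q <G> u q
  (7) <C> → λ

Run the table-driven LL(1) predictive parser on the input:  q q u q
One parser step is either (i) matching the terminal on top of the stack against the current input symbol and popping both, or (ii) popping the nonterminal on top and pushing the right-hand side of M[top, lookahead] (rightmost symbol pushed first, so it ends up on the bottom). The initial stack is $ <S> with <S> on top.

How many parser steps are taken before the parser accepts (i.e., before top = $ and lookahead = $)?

step 1: stack=$ <S>  input=q q u q $  — expand <S> → q <D>
step 2: stack=$ <D> q  input=q q u q $  — match q
step 3: stack=$ <D>  input=q u q $  — expand <D> → q <G> u q
step 4: stack=$ q u <G> q  input=q u q $  — match q
step 5: stack=$ q u <G>  input=u q $  — expand <G> → λ
step 6: stack=$ q u  input=u q $  — match u
step 7: stack=$ q  input=q $  — match q
Accept reached after 7 steps.

7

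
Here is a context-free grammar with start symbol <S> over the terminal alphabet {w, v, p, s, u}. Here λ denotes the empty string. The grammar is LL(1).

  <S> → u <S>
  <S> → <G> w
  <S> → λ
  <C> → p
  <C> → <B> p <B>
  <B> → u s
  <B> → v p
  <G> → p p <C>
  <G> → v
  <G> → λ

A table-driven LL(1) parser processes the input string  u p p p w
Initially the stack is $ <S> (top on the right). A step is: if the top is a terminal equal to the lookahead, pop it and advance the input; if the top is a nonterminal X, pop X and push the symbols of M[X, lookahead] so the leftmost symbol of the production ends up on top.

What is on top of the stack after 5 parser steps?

step 1: stack=$ <S>  input=u p p p w $  — expand <S> → u <S>
step 2: stack=$ <S> u  input=u p p p w $  — match u
step 3: stack=$ <S>  input=p p p w $  — expand <S> → <G> w
step 4: stack=$ w <G>  input=p p p w $  — expand <G> → p p <C>
step 5: stack=$ w <C> p p  input=p p p w $  — match p
Stack after step 5: $ w <C> p (top = p).

p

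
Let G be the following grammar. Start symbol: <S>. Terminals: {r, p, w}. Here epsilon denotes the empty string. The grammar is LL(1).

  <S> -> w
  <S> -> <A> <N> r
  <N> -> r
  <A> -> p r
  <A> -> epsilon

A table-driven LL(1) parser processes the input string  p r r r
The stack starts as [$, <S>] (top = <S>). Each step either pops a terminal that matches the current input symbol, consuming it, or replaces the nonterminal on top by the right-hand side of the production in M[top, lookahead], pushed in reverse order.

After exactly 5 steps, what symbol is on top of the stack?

step 1: stack=$ <S>  input=p r r r $  — expand <S> -> <A> <N> r
step 2: stack=$ r <N> <A>  input=p r r r $  — expand <A> -> p r
step 3: stack=$ r <N> r p  input=p r r r $  — match p
step 4: stack=$ r <N> r  input=r r r $  — match r
step 5: stack=$ r <N>  input=r r $  — expand <N> -> r
Stack after step 5: $ r r (top = r).

r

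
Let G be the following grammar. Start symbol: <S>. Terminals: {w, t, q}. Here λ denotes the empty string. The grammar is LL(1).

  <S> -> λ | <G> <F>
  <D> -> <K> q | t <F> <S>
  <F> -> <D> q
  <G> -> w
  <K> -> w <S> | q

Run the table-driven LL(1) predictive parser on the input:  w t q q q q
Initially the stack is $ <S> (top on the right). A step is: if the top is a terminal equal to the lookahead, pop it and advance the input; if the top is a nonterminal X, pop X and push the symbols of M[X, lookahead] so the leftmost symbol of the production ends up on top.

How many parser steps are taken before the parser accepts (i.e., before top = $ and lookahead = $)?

14

step 1: stack=$ <S>  input=w t q q q q $  — expand <S> -> <G> <F>
step 2: stack=$ <F> <G>  input=w t q q q q $  — expand <G> -> w
step 3: stack=$ <F> w  input=w t q q q q $  — match w
step 4: stack=$ <F>  input=t q q q q $  — expand <F> -> <D> q
step 5: stack=$ q <D>  input=t q q q q $  — expand <D> -> t <F> <S>
step 6: stack=$ q <S> <F> t  input=t q q q q $  — match t
step 7: stack=$ q <S> <F>  input=q q q q $  — expand <F> -> <D> q
step 8: stack=$ q <S> q <D>  input=q q q q $  — expand <D> -> <K> q
step 9: stack=$ q <S> q q <K>  input=q q q q $  — expand <K> -> q
step 10: stack=$ q <S> q q q  input=q q q q $  — match q
step 11: stack=$ q <S> q q  input=q q q $  — match q
step 12: stack=$ q <S> q  input=q q $  — match q
step 13: stack=$ q <S>  input=q $  — expand <S> -> λ
step 14: stack=$ q  input=q $  — match q
Accept reached after 14 steps.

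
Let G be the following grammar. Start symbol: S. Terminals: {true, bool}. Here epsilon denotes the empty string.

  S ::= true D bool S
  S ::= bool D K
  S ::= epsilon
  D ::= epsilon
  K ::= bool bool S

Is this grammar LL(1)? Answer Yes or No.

Yes

FIRST(S) = {epsilon, bool, true}
FIRST(D) = {epsilon}
FIRST(K) = {bool}
FOLLOW(S) = {$}
FOLLOW(D) = {bool}
FOLLOW(K) = {$}
Each cell of M receives at most one production.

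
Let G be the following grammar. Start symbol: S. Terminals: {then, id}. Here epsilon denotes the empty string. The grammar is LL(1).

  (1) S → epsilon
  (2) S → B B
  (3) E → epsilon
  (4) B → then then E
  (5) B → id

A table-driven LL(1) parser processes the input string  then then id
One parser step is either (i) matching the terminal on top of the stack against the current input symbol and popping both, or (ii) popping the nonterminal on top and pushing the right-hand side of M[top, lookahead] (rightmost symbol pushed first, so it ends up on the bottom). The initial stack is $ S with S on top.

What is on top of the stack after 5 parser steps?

B

     Stack            Input           Action
  1  $ S              then then id $  expand S → B B
  2  $ B B            then then id $  expand B → then then E
  3  $ B E then then  then then id $  match then
  4  $ B E then       then id $       match then
  5  $ B E            id $            expand E → epsilon
Stack after step 5: $ B (top = B).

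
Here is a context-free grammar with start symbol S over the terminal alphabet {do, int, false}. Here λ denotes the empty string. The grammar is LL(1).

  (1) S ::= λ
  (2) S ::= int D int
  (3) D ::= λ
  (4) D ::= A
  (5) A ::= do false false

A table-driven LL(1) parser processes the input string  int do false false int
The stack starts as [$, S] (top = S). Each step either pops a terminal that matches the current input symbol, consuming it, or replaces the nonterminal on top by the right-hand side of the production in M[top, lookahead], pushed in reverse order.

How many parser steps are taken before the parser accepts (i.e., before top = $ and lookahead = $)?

step 1: stack=$ S  input=int do false false int $  — expand S ::= int D int
step 2: stack=$ int D int  input=int do false false int $  — match int
step 3: stack=$ int D  input=do false false int $  — expand D ::= A
step 4: stack=$ int A  input=do false false int $  — expand A ::= do false false
step 5: stack=$ int false false do  input=do false false int $  — match do
step 6: stack=$ int false false  input=false false int $  — match false
step 7: stack=$ int false  input=false int $  — match false
step 8: stack=$ int  input=int $  — match int
Accept reached after 8 steps.

8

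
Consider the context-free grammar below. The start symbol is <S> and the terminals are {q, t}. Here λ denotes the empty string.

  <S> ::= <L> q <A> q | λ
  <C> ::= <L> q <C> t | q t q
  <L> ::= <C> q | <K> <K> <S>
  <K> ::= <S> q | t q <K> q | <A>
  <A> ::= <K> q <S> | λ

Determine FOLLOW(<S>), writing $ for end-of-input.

FIRST(<S>): from <S>::=<L> q <A> q we get {q, t}; from <S>::=λ we get {λ}. So FIRST(<S>) = {λ, q, t}.
FIRST(<C>): from <C>::=<L> q <C> t we get {q, t}; from <C>::=q t q we get {q}. So FIRST(<C>) = {q, t}.
FIRST(<L>): from <L>::=<C> q we get {q, t}; from <L>::=<K> <K> <S> we get {λ, q, t}. So FIRST(<L>) = {λ, q, t}.
FIRST(<K>): from <K>::=<S> q we get {q, t}; from <K>::=t q <K> q we get {t}; from <K>::=<A> we get {λ, q, t}. So FIRST(<K>) = {λ, q, t}.
FIRST(<A>): from <A>::=<K> q <S> we get {q, t}; from <A>::=λ we get {λ}. So FIRST(<A>) = {λ, q, t}.
FOLLOW(<S>) includes $ since <S> is the start symbol.
FOLLOW(<C>): in <C>::=<L> q <C> t, <C> is followed by t with FIRST {t}; in <L>::=<C> q, <C> is followed by q with FIRST {q}. Thus FOLLOW(<C>) = {q, t}.
FOLLOW(<L>): in <S>::=<L> q <A> q, <L> is followed by q <A> q with FIRST {q}; in <C>::=<L> q <C> t, <L> is followed by q <C> t with FIRST {q}. Thus FOLLOW(<L>) = {q}.
FOLLOW(<K>): in <L>::=<K> <K> <S> (occurrence 1), <K> is followed by <K> <S> with FIRST {λ, q, t}; in <L>::=<K> <K> <S> (occurrence 1), the suffix after <K> is nullable, so FOLLOW(<K>) ⊇ FOLLOW(<L>) = {q}; in <L>::=<K> <K> <S> (occurrence 2), <K> is followed by <S> with FIRST {λ, q, t}; in <L>::=<K> <K> <S> (occurrence 2), the suffix after <K> is nullable, so FOLLOW(<K>) ⊇ FOLLOW(<L>) = {q}; in <K>::=t q <K> q, <K> is followed by q with FIRST {q}; in <A>::=<K> q <S>, <K> is followed by q <S> with FIRST {q}. Thus FOLLOW(<K>) = {q, t}.
FOLLOW(<A>): in <S>::=<L> q <A> q, <A> is followed by q with FIRST {q}; in <K>::=<A>, the suffix after <A> is empty, so FOLLOW(<A>) ⊇ FOLLOW(<K>) = {q, t}. Thus FOLLOW(<A>) = {q, t}.
FOLLOW(<S>): in <L>::=<K> <K> <S>, the suffix after <S> is empty, so FOLLOW(<S>) ⊇ FOLLOW(<L>) = {q}; in <K>::=<S> q, <S> is followed by q with FIRST {q}; in <A>::=<K> q <S>, the suffix after <S> is empty, so FOLLOW(<S>) ⊇ FOLLOW(<A>) = {q, t}. Thus FOLLOW(<S>) = {$, q, t}.

{$, q, t}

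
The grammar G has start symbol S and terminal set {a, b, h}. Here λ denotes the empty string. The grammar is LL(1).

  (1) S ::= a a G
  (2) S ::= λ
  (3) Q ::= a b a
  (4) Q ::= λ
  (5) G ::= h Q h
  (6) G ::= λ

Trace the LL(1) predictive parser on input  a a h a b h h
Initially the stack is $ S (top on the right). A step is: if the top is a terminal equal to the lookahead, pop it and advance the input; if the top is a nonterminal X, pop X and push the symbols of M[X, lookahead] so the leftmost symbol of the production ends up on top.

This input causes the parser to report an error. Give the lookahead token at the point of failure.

step 1: stack=$ S  input=a a h a b h h $  — expand S ::= a a G
step 2: stack=$ G a a  input=a a h a b h h $  — match a
step 3: stack=$ G a  input=a h a b h h $  — match a
step 4: stack=$ G  input=h a b h h $  — expand G ::= h Q h
step 5: stack=$ h Q h  input=h a b h h $  — match h
step 6: stack=$ h Q  input=a b h h $  — expand Q ::= a b a
step 7: stack=$ h a b a  input=a b h h $  — match a
step 8: stack=$ h a b  input=b h h $  — match b
step 9: stack=$ h a  input=h h $  — error: top is terminal a but lookahead is h

h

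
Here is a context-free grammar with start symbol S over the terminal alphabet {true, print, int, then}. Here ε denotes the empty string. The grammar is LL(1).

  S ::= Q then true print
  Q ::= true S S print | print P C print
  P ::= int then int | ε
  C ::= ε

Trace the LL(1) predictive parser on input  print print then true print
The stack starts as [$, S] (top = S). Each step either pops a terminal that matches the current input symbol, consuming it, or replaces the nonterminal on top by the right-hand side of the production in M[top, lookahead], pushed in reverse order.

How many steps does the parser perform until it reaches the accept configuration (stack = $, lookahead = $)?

9

step 1: stack=$ S  input=print print then true print $  — expand S ::= Q then true print
step 2: stack=$ print true then Q  input=print print then true print $  — expand Q ::= print P C print
step 3: stack=$ print true then print C P print  input=print print then true print $  — match print
step 4: stack=$ print true then print C P  input=print then true print $  — expand P ::= ε
step 5: stack=$ print true then print C  input=print then true print $  — expand C ::= ε
step 6: stack=$ print true then print  input=print then true print $  — match print
step 7: stack=$ print true then  input=then true print $  — match then
step 8: stack=$ print true  input=true print $  — match true
step 9: stack=$ print  input=print $  — match print
Accept reached after 9 steps.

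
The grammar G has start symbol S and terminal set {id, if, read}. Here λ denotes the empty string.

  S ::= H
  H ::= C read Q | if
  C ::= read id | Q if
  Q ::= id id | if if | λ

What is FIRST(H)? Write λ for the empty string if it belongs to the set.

{id, if, read}

FIRST(Q): from Q::=id id we get {id}; from Q::=if if we get {if}; from Q::=λ we get {λ}. So FIRST(Q) = {λ, id, if}.
FIRST(C): from C::=read id we get {read}; from C::=Q if we get {id, if}. So FIRST(C) = {id, if, read}.
FIRST(H): from H::=C read Q we get {id, if, read}; from H::=if we get {if}. So FIRST(H) = {id, if, read}.
FIRST(S): from S::=H we get {id, if, read}. So FIRST(S) = {id, if, read}.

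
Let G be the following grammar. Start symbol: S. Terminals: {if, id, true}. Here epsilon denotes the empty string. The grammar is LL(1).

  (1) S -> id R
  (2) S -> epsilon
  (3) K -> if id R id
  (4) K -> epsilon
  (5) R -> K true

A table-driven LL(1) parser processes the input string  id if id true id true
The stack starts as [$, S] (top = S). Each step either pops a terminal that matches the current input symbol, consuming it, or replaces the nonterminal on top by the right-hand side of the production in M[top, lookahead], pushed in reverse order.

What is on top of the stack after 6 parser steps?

R

step 1: stack=$ S  input=id if id true id true $  — expand S -> id R
step 2: stack=$ R id  input=id if id true id true $  — match id
step 3: stack=$ R  input=if id true id true $  — expand R -> K true
step 4: stack=$ true K  input=if id true id true $  — expand K -> if id R id
step 5: stack=$ true id R id if  input=if id true id true $  — match if
step 6: stack=$ true id R id  input=id true id true $  — match id
Stack after step 6: $ true id R (top = R).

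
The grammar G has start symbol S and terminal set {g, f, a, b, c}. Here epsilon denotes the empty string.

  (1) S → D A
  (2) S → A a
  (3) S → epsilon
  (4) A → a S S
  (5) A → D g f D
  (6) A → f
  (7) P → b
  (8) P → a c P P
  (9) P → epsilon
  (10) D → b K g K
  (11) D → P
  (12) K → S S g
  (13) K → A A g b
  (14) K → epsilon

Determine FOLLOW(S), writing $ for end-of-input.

{$, a, b, f, g}

FIRST(P): from P→b we get {b}; from P→a c P P we get {a}; from P→epsilon we get {epsilon}. So FIRST(P) = {epsilon, a, b}.
FIRST(D): from D→b K g K we get {b}; from D→P we get {epsilon, a, b}. So FIRST(D) = {epsilon, a, b}.
FIRST(A): from A→a S S we get {a}; from A→D g f D we get {a, b, g}; from A→f we get {f}. So FIRST(A) = {a, b, f, g}.
FIRST(S): from S→D A we get {a, b, f, g}; from S→A a we get {a, b, f, g}; from S→epsilon we get {epsilon}. So FIRST(S) = {epsilon, a, b, f, g}.
FIRST(K): from K→S S g we get {a, b, f, g}; from K→A A g b we get {a, b, f, g}; from K→epsilon we get {epsilon}. So FIRST(K) = {epsilon, a, b, f, g}.
FOLLOW(S) includes $ since S is the start symbol.
FOLLOW(S): in A→a S S (occurrence 1), S is followed by S with FIRST {epsilon, a, b, f, g}; in A→a S S (occurrence 1), the suffix after S is nullable, so FOLLOW(S) ⊇ FOLLOW(A) = {$, a, b, f, g}; in A→a S S (occurrence 2), the suffix after S is empty, so FOLLOW(S) ⊇ FOLLOW(A) = {$, a, b, f, g}; in K→S S g (occurrence 1), S is followed by S g with FIRST {a, b, f, g}; in K→S S g (occurrence 2), S is followed by g with FIRST {g}. Thus FOLLOW(S) = {$, a, b, f, g}.
FOLLOW(A): in S→D A, the suffix after A is empty, so FOLLOW(A) ⊇ FOLLOW(S) = {$, a, b, f, g}; in S→A a, A is followed by a with FIRST {a}; in K→A A g b (occurrence 1), A is followed by A g b with FIRST {a, b, f, g}; in K→A A g b (occurrence 2), A is followed by g b with FIRST {g}. Thus FOLLOW(A) = {$, a, b, f, g}.
FOLLOW(D): in S→D A, D is followed by A with FIRST {a, b, f, g}; in A→D g f D (occurrence 1), D is followed by g f D with FIRST {g}; in A→D g f D (occurrence 2), the suffix after D is empty, so FOLLOW(D) ⊇ FOLLOW(A) = {$, a, b, f, g}. Thus FOLLOW(D) = {$, a, b, f, g}.
FOLLOW(P): in P→a c P P (occurrence 1), P is followed by P with FIRST {epsilon, a, b}; in P→a c P P (occurrence 1), the suffix after P is nullable (adds nothing new); in P→a c P P (occurrence 2), the suffix after P is empty (adds nothing new); in D→P, the suffix after P is empty, so FOLLOW(P) ⊇ FOLLOW(D) = {$, a, b, f, g}. Thus FOLLOW(P) = {$, a, b, f, g}.
FOLLOW(K): in D→b K g K (occurrence 1), K is followed by g K with FIRST {g}; in D→b K g K (occurrence 2), the suffix after K is empty, so FOLLOW(K) ⊇ FOLLOW(D) = {$, a, b, f, g}. Thus FOLLOW(K) = {$, a, b, f, g}.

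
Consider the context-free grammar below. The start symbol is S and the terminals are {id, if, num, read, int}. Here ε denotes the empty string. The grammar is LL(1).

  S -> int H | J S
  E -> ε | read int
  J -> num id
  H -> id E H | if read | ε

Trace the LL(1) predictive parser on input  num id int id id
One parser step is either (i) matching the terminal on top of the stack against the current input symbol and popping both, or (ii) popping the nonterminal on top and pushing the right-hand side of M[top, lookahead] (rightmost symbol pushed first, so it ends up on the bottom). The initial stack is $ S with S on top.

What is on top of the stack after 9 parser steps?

     Stack       Input               Action
  1  $ S         num id int id id $  expand S -> J S
  2  $ S J       num id int id id $  expand J -> num id
  3  $ S id num  num id int id id $  match num
  4  $ S id      id int id id $      match id
  5  $ S         int id id $         expand S -> int H
  6  $ H int     int id id $         match int
  7  $ H         id id $             expand H -> id E H
  8  $ H E id    id id $             match id
  9  $ H E       id $                expand E -> ε
Stack after step 9: $ H (top = H).

H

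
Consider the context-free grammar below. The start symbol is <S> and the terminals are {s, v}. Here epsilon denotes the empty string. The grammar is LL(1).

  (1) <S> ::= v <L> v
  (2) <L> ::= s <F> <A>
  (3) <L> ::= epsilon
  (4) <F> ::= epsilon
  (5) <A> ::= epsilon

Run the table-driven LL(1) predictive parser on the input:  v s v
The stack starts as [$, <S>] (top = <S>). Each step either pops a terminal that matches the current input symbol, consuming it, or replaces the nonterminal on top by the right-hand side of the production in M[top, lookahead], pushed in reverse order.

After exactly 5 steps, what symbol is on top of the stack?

step 1: stack=$ <S>  input=v s v $  — expand <S> ::= v <L> v
step 2: stack=$ v <L> v  input=v s v $  — match v
step 3: stack=$ v <L>  input=s v $  — expand <L> ::= s <F> <A>
step 4: stack=$ v <A> <F> s  input=s v $  — match s
step 5: stack=$ v <A> <F>  input=v $  — expand <F> ::= epsilon
Stack after step 5: $ v <A> (top = <A>).

<A>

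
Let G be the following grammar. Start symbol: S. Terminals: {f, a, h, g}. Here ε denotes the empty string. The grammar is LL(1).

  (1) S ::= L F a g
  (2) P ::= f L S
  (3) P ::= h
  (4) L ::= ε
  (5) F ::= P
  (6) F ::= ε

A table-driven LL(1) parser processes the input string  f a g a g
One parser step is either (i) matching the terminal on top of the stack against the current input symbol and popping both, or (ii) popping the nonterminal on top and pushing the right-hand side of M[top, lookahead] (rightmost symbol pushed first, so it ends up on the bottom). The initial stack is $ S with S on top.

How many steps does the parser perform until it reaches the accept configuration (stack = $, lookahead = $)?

13

      Stack          Input        Action
   1  $ S            f a g a g $  expand S ::= L F a g
   2  $ g a F L      f a g a g $  expand L ::= ε
   3  $ g a F        f a g a g $  expand F ::= P
   4  $ g a P        f a g a g $  expand P ::= f L S
   5  $ g a S L f    f a g a g $  match f
   6  $ g a S L      a g a g $    expand L ::= ε
   7  $ g a S        a g a g $    expand S ::= L F a g
   8  $ g a g a F L  a g a g $    expand L ::= ε
   9  $ g a g a F    a g a g $    expand F ::= ε
  10  $ g a g a      a g a g $    match a
  11  $ g a g        g a g $      match g
  12  $ g a          a g $        match a
  13  $ g            g $          match g
Accept reached after 13 steps.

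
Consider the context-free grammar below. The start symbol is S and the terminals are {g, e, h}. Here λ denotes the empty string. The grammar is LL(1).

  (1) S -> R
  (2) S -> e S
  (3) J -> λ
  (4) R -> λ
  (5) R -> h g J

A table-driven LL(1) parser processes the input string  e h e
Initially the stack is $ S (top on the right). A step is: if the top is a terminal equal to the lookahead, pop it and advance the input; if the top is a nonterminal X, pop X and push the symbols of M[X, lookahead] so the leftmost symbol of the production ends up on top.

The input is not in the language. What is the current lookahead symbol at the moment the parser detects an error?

e

     Stack    Input    Action
  1  $ S      e h e $  expand S -> e S
  2  $ S e    e h e $  match e
  3  $ S      h e $    expand S -> R
  4  $ R      h e $    expand R -> h g J
  5  $ J g h  h e $    match h
  6  $ J g    e $      error: top is terminal g but lookahead is e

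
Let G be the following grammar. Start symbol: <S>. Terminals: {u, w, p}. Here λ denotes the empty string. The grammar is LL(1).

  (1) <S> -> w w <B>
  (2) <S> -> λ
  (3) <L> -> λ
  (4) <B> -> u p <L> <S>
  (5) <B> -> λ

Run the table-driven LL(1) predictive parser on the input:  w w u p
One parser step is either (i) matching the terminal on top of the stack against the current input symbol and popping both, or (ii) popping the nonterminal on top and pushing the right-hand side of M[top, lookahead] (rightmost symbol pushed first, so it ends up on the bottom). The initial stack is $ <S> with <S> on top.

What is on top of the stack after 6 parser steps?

<L>

     Stack          Input      Action
  1  $ <S>          w w u p $  expand <S> -> w w <B>
  2  $ <B> w w      w w u p $  match w
  3  $ <B> w        w u p $    match w
  4  $ <B>          u p $      expand <B> -> u p <L> <S>
  5  $ <S> <L> p u  u p $      match u
  6  $ <S> <L> p    p $        match p
Stack after step 6: $ <S> <L> (top = <L>).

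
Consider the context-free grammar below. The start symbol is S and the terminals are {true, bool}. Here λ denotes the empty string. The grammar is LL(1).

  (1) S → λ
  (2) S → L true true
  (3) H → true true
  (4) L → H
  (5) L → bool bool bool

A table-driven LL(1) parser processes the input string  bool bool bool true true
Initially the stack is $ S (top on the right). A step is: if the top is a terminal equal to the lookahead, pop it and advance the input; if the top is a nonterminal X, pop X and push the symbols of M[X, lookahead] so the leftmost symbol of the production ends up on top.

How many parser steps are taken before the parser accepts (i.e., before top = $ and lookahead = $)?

7

step 1: stack=$ S  input=bool bool bool true true $  — expand S → L true true
step 2: stack=$ true true L  input=bool bool bool true true $  — expand L → bool bool bool
step 3: stack=$ true true bool bool bool  input=bool bool bool true true $  — match bool
step 4: stack=$ true true bool bool  input=bool bool true true $  — match bool
step 5: stack=$ true true bool  input=bool true true $  — match bool
step 6: stack=$ true true  input=true true $  — match true
step 7: stack=$ true  input=true $  — match true
Accept reached after 7 steps.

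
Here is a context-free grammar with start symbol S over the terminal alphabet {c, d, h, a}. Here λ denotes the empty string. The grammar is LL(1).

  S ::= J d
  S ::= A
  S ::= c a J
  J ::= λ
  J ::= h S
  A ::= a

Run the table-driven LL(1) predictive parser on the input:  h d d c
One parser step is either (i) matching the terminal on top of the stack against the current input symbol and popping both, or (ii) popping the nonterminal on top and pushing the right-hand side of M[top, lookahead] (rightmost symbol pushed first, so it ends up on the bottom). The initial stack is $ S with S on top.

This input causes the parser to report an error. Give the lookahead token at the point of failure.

c

step 1: stack=$ S  input=h d d c $  — expand S ::= J d
step 2: stack=$ d J  input=h d d c $  — expand J ::= h S
step 3: stack=$ d S h  input=h d d c $  — match h
step 4: stack=$ d S  input=d d c $  — expand S ::= J d
step 5: stack=$ d d J  input=d d c $  — expand J ::= λ
step 6: stack=$ d d  input=d d c $  — match d
step 7: stack=$ d  input=d c $  — match d
step 8: stack=$  input=c $  — error: stack empty but input remains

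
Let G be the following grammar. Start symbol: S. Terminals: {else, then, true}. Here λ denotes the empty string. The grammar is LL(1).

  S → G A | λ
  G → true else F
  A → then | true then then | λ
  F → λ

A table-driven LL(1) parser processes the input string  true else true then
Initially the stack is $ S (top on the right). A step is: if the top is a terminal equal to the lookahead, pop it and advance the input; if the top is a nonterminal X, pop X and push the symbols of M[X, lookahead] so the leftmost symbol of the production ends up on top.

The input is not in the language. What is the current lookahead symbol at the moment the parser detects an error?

$

     Stack             Input                  Action
  1  $ S               true else true then $  expand S → G A
  2  $ A G             true else true then $  expand G → true else F
  3  $ A F else true   true else true then $  match true
  4  $ A F else        else true then $       match else
  5  $ A F             true then $            expand F → λ
  6  $ A               true then $            expand A → true then then
  7  $ then then true  true then $            match true
  8  $ then then       then $                 match then
  9  $ then            $                      error: top is terminal then but lookahead is $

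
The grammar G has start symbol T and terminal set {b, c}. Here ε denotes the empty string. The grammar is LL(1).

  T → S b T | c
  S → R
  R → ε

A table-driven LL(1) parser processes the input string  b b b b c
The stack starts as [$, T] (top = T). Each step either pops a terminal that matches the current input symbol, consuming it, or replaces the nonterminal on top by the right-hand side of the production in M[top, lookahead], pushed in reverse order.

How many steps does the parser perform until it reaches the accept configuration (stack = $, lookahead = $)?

      Stack    Input        Action
   1  $ T      b b b b c $  expand T → S b T
   2  $ T b S  b b b b c $  expand S → R
   3  $ T b R  b b b b c $  expand R → ε
   4  $ T b    b b b b c $  match b
   5  $ T      b b b c $    expand T → S b T
   6  $ T b S  b b b c $    expand S → R
   7  $ T b R  b b b c $    expand R → ε
   8  $ T b    b b b c $    match b
   9  $ T      b b c $      expand T → S b T
  10  $ T b S  b b c $      expand S → R
  11  $ T b R  b b c $      expand R → ε
  12  $ T b    b b c $      match b
  13  $ T      b c $        expand T → S b T
  14  $ T b S  b c $        expand S → R
  15  $ T b R  b c $        expand R → ε
  16  $ T b    b c $        match b
  17  $ T      c $          expand T → c
  18  $ c      c $          match c
Accept reached after 18 steps.

18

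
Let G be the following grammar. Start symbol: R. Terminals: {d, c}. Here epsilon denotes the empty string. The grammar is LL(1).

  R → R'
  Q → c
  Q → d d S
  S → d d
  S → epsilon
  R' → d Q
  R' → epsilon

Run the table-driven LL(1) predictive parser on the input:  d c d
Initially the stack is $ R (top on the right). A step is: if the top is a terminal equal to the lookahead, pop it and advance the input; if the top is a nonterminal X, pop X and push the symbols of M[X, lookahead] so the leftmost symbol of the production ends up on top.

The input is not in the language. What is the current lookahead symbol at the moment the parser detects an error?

d

step 1: stack=$ R  input=d c d $  — expand R → R'
step 2: stack=$ R'  input=d c d $  — expand R' → d Q
step 3: stack=$ Q d  input=d c d $  — match d
step 4: stack=$ Q  input=c d $  — expand Q → c
step 5: stack=$ c  input=c d $  — match c
step 6: stack=$  input=d $  — error: stack empty but input remains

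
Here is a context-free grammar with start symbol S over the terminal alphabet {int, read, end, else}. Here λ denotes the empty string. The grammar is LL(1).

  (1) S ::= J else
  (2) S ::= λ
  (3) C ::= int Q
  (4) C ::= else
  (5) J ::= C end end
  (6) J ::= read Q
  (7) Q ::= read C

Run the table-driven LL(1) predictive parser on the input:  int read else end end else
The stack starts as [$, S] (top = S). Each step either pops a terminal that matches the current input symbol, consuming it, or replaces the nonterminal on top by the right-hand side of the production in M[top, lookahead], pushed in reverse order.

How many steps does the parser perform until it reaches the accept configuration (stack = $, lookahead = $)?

      Stack                  Input                         Action
   1  $ S                    int read else end end else $  expand S ::= J else
   2  $ else J               int read else end end else $  expand J ::= C end end
   3  $ else end end C       int read else end end else $  expand C ::= int Q
   4  $ else end end Q int   int read else end end else $  match int
   5  $ else end end Q       read else end end else $      expand Q ::= read C
   6  $ else end end C read  read else end end else $      match read
   7  $ else end end C       else end end else $           expand C ::= else
   8  $ else end end else    else end end else $           match else
   9  $ else end end         end end else $                match end
  10  $ else end             end else $                    match end
  11  $ else                 else $                        match else
Accept reached after 11 steps.

11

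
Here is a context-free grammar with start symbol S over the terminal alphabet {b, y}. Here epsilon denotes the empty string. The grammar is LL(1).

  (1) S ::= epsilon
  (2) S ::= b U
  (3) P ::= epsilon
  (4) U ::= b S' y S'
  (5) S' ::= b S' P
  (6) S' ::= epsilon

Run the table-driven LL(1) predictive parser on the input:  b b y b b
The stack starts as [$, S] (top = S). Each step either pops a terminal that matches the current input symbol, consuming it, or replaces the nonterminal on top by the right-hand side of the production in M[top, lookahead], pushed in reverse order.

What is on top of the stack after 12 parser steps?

P

      Stack        Input        Action
   1  $ S          b b y b b $  expand S ::= b U
   2  $ U b        b b y b b $  match b
   3  $ U          b y b b $    expand U ::= b S' y S'
   4  $ S' y S' b  b y b b $    match b
   5  $ S' y S'    y b b $      expand S' ::= epsilon
   6  $ S' y       y b b $      match y
   7  $ S'         b b $        expand S' ::= b S' P
   8  $ P S' b     b b $        match b
   9  $ P S'       b $          expand S' ::= b S' P
  10  $ P P S' b   b $          match b
  11  $ P P S'     $            expand S' ::= epsilon
  12  $ P P        $            expand P ::= epsilon
Stack after step 12: $ P (top = P).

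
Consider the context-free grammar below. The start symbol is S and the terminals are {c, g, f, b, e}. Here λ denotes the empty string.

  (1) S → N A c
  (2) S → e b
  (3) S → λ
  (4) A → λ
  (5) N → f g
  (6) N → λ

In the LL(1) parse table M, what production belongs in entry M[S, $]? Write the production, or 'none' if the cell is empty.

S → λ

FIRST(A) = {λ}
FIRST(N) = {λ, f}
FIRST(S) = {λ, c, e, f}  (via N A c)
FOLLOW(S) includes $ since S is the start symbol.
FOLLOW(S): S appears on no right-hand side. Thus FOLLOW(S) = {$}.
For S → N A c: FIRST(N A c) = {c, f}, so it goes in M[S, t] for t ∈ {c, f}.
For S → e b: FIRST(e b) = {e}, so it goes in M[S, t] for t ∈ {e}.
For S → λ: FIRST(λ) = {λ}, so it goes in M[S, t] for t ∈ {}; since λ ∈ FIRST, also for every t ∈ FOLLOW(S) = {$}.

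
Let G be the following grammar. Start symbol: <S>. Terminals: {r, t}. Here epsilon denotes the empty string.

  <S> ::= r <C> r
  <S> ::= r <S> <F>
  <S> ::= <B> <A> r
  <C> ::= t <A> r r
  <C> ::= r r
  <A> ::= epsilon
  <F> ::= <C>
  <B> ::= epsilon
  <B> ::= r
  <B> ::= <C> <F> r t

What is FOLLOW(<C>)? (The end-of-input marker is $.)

FIRST(<C>) = {r, t}
FIRST(<A>) = {epsilon}
FIRST(<F>) = {r, t}  (via <C>)
FIRST(<B>) = {epsilon, r, t}  (via <C> <F> r t)
FIRST(<S>) = {r, t}  (via <B> <A> r)
FOLLOW(<S>) includes $ since <S> is the start symbol.
FOLLOW(<S>): in <S>::=r <S> <F>, <S> is followed by <F> with FIRST {r, t}. Thus FOLLOW(<S>) = {$, r, t}.
FOLLOW(<A>): in <S>::=<B> <A> r, <A> is followed by r with FIRST {r}; in <C>::=t <A> r r, <A> is followed by r r with FIRST {r}. Thus FOLLOW(<A>) = {r}.
FOLLOW(<F>): in <S>::=r <S> <F>, the suffix after <F> is empty, so FOLLOW(<F>) ⊇ FOLLOW(<S>) = {$, r, t}; in <B>::=<C> <F> r t, <F> is followed by r t with FIRST {r}. Thus FOLLOW(<F>) = {$, r, t}.
FOLLOW(<C>): in <S>::=r <C> r, <C> is followed by r with FIRST {r}; in <F>::=<C>, the suffix after <C> is empty, so FOLLOW(<C>) ⊇ FOLLOW(<F>) = {$, r, t}; in <B>::=<C> <F> r t, <C> is followed by <F> r t with FIRST {r, t}. Thus FOLLOW(<C>) = {$, r, t}.
FOLLOW(<B>): in <S>::=<B> <A> r, <B> is followed by <A> r with FIRST {r}. Thus FOLLOW(<B>) = {r}.

{$, r, t}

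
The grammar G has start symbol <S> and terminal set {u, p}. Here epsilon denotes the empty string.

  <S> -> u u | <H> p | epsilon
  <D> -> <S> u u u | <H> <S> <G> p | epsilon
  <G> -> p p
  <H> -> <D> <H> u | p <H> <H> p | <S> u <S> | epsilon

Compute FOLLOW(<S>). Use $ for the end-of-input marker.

{$, p, u}

FIRST(<G>): from <G>->p p we get {p}. So FIRST(<G>) = {p}.
FIRST(<S>): from <S>->u u we get {u}; from <S>-><H> p we get {p, u}; from <S>->epsilon we get {epsilon}. So FIRST(<S>) = {epsilon, p, u}.
FIRST(<D>): from <D>-><S> u u u we get {p, u}; from <D>-><H> <S> <G> p we get {p, u}; from <D>->epsilon we get {epsilon}. So FIRST(<D>) = {epsilon, p, u}.
FIRST(<H>): from <H>-><D> <H> u we get {p, u}; from <H>->p <H> <H> p we get {p}; from <H>-><S> u <S> we get {p, u}; from <H>->epsilon we get {epsilon}. So FIRST(<H>) = {epsilon, p, u}.
FOLLOW(<S>) includes $ since <S> is the start symbol.
FOLLOW(<D>): in <H>-><D> <H> u, <D> is followed by <H> u with FIRST {p, u}. Thus FOLLOW(<D>) = {p, u}.
FOLLOW(<G>): in <D>-><H> <S> <G> p, <G> is followed by p with FIRST {p}. Thus FOLLOW(<G>) = {p}.
FOLLOW(<H>): in <S>-><H> p, <H> is followed by p with FIRST {p}; in <D>-><H> <S> <G> p, <H> is followed by <S> <G> p with FIRST {p, u}; in <H>-><D> <H> u, <H> is followed by u with FIRST {u}; in <H>->p <H> <H> p (occurrence 1), <H> is followed by <H> p with FIRST {p, u}; in <H>->p <H> <H> p (occurrence 2), <H> is followed by p with FIRST {p}. Thus FOLLOW(<H>) = {p, u}.
FOLLOW(<S>): in <D>-><S> u u u, <S> is followed by u u u with FIRST {u}; in <D>-><H> <S> <G> p, <S> is followed by <G> p with FIRST {p}; in <H>-><S> u <S> (occurrence 1), <S> is followed by u <S> with FIRST {u}; in <H>-><S> u <S> (occurrence 2), the suffix after <S> is empty, so FOLLOW(<S>) ⊇ FOLLOW(<H>) = {p, u}. Thus FOLLOW(<S>) = {$, p, u}.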